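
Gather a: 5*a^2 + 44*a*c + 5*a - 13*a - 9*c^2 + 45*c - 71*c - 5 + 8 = 5*a^2 + a*(44*c - 8) - 9*c^2 - 26*c + 3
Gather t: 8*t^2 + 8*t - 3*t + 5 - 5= 8*t^2 + 5*t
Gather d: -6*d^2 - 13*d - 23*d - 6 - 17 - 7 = -6*d^2 - 36*d - 30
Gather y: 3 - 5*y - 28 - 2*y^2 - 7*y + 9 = -2*y^2 - 12*y - 16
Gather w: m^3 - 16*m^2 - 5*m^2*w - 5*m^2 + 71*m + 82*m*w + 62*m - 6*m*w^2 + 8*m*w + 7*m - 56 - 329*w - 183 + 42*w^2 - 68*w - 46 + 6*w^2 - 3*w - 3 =m^3 - 21*m^2 + 140*m + w^2*(48 - 6*m) + w*(-5*m^2 + 90*m - 400) - 288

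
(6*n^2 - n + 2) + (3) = 6*n^2 - n + 5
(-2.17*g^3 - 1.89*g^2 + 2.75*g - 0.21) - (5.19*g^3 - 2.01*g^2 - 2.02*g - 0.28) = -7.36*g^3 + 0.12*g^2 + 4.77*g + 0.07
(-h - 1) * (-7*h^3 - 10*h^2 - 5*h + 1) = 7*h^4 + 17*h^3 + 15*h^2 + 4*h - 1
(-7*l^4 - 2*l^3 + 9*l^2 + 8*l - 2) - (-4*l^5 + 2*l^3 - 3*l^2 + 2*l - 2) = 4*l^5 - 7*l^4 - 4*l^3 + 12*l^2 + 6*l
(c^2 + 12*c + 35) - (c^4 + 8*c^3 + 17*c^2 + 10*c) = -c^4 - 8*c^3 - 16*c^2 + 2*c + 35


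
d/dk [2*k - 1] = 2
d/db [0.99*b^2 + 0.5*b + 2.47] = 1.98*b + 0.5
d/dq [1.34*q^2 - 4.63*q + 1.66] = 2.68*q - 4.63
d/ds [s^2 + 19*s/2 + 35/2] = 2*s + 19/2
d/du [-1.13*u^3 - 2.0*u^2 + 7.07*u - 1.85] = -3.39*u^2 - 4.0*u + 7.07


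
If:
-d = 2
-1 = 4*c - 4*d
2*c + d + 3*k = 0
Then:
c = -9/4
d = -2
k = 13/6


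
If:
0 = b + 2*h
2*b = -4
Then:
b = -2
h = 1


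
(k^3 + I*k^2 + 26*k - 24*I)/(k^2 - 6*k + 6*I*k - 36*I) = (k^2 - 5*I*k - 4)/(k - 6)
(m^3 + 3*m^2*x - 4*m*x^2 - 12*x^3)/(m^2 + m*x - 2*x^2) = (-m^2 - m*x + 6*x^2)/(-m + x)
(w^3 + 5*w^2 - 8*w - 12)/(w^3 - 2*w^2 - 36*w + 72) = (w + 1)/(w - 6)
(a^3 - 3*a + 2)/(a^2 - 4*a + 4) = (a^3 - 3*a + 2)/(a^2 - 4*a + 4)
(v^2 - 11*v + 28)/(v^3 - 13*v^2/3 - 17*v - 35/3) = 3*(v - 4)/(3*v^2 + 8*v + 5)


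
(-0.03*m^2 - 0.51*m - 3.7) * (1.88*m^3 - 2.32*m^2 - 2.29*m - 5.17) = -0.0564*m^5 - 0.8892*m^4 - 5.7041*m^3 + 9.907*m^2 + 11.1097*m + 19.129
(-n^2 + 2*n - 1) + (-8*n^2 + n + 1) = -9*n^2 + 3*n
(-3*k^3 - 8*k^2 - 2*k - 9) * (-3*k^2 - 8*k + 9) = 9*k^5 + 48*k^4 + 43*k^3 - 29*k^2 + 54*k - 81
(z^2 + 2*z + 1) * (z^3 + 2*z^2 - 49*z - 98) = z^5 + 4*z^4 - 44*z^3 - 194*z^2 - 245*z - 98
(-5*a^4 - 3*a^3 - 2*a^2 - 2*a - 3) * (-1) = 5*a^4 + 3*a^3 + 2*a^2 + 2*a + 3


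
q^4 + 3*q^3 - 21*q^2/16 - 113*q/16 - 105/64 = (q - 3/2)*(q + 1/4)*(q + 7/4)*(q + 5/2)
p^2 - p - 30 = (p - 6)*(p + 5)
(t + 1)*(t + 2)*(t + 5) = t^3 + 8*t^2 + 17*t + 10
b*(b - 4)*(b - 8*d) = b^3 - 8*b^2*d - 4*b^2 + 32*b*d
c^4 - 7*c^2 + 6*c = c*(c - 2)*(c - 1)*(c + 3)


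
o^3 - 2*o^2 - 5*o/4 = o*(o - 5/2)*(o + 1/2)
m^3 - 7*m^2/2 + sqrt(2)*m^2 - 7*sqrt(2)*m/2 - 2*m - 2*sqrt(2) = (m - 4)*(m + 1/2)*(m + sqrt(2))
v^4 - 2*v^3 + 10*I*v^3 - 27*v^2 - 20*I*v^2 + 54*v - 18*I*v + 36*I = (v - 2)*(v + I)*(v + 3*I)*(v + 6*I)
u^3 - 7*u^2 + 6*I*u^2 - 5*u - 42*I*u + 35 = (u - 7)*(u + I)*(u + 5*I)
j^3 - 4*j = j*(j - 2)*(j + 2)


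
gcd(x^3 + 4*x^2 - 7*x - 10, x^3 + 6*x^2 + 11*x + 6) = x + 1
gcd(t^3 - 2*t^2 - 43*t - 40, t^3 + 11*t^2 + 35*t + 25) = t^2 + 6*t + 5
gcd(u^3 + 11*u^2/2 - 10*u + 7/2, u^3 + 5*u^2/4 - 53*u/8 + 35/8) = u - 1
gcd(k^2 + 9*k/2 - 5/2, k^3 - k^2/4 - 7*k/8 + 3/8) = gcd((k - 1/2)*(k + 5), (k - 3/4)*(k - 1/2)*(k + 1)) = k - 1/2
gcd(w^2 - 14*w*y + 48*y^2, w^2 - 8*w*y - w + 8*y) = -w + 8*y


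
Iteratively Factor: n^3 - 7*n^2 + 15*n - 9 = (n - 3)*(n^2 - 4*n + 3) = (n - 3)^2*(n - 1)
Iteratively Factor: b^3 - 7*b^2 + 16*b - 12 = (b - 2)*(b^2 - 5*b + 6) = (b - 2)^2*(b - 3)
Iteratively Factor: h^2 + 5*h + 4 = (h + 1)*(h + 4)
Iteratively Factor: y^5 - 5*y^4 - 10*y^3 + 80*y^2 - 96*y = (y - 3)*(y^4 - 2*y^3 - 16*y^2 + 32*y) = (y - 4)*(y - 3)*(y^3 + 2*y^2 - 8*y) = y*(y - 4)*(y - 3)*(y^2 + 2*y - 8) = y*(y - 4)*(y - 3)*(y - 2)*(y + 4)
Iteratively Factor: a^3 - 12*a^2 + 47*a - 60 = (a - 5)*(a^2 - 7*a + 12) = (a - 5)*(a - 3)*(a - 4)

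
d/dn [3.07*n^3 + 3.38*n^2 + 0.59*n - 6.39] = 9.21*n^2 + 6.76*n + 0.59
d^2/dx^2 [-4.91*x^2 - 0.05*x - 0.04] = -9.82000000000000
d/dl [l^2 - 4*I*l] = 2*l - 4*I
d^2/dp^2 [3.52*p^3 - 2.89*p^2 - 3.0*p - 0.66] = 21.12*p - 5.78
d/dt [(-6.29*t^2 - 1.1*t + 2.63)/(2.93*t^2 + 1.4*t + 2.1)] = (-5.583*t^2 - 41.8298*t - 5.992)/(8.5849*t^4 + 8.204*t^3 + 14.266*t^2 + 5.88*t + 4.41)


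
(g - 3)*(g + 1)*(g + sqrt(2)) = g^3 - 2*g^2 + sqrt(2)*g^2 - 3*g - 2*sqrt(2)*g - 3*sqrt(2)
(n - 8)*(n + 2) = n^2 - 6*n - 16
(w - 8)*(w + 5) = w^2 - 3*w - 40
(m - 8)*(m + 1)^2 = m^3 - 6*m^2 - 15*m - 8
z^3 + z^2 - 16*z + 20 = (z - 2)^2*(z + 5)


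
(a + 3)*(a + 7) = a^2 + 10*a + 21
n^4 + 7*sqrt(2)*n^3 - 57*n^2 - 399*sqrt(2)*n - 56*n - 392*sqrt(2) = (n - 8)*(n + 1)*(n + 7)*(n + 7*sqrt(2))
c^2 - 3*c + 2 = (c - 2)*(c - 1)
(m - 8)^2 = m^2 - 16*m + 64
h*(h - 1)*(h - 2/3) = h^3 - 5*h^2/3 + 2*h/3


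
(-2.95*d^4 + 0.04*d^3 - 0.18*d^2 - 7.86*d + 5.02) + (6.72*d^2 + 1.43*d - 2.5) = -2.95*d^4 + 0.04*d^3 + 6.54*d^2 - 6.43*d + 2.52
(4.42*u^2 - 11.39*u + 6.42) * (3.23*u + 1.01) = 14.2766*u^3 - 32.3255*u^2 + 9.2327*u + 6.4842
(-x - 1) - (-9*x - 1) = 8*x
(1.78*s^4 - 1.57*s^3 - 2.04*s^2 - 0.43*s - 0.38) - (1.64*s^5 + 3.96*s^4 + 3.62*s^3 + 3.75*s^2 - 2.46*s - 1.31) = -1.64*s^5 - 2.18*s^4 - 5.19*s^3 - 5.79*s^2 + 2.03*s + 0.93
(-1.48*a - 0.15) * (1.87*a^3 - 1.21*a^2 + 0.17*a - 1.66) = -2.7676*a^4 + 1.5103*a^3 - 0.0701*a^2 + 2.4313*a + 0.249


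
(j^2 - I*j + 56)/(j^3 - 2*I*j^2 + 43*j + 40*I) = (j + 7*I)/(j^2 + 6*I*j - 5)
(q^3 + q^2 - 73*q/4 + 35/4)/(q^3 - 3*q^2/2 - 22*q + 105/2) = (q - 1/2)/(q - 3)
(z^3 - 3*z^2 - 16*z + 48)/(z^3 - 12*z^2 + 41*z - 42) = (z^2 - 16)/(z^2 - 9*z + 14)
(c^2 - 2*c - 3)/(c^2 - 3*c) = (c + 1)/c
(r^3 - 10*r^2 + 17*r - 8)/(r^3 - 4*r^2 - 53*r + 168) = (r^2 - 2*r + 1)/(r^2 + 4*r - 21)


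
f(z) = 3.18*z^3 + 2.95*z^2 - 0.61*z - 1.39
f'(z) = 9.54*z^2 + 5.9*z - 0.61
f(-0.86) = -0.71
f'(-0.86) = 1.37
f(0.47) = -0.69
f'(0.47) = 4.27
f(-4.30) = -197.05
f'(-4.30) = 150.41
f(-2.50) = -31.12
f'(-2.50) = 44.26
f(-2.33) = -24.18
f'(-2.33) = 37.43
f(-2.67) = -39.26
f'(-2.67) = 51.65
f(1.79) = 25.21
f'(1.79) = 40.52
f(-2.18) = -18.99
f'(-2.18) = 31.87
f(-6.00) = -578.41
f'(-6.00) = 307.43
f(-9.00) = -2075.17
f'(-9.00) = 719.03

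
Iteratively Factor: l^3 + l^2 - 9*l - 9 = (l + 1)*(l^2 - 9) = (l - 3)*(l + 1)*(l + 3)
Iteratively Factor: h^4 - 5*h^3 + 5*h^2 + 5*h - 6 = (h + 1)*(h^3 - 6*h^2 + 11*h - 6) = (h - 1)*(h + 1)*(h^2 - 5*h + 6) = (h - 2)*(h - 1)*(h + 1)*(h - 3)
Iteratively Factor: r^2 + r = (r + 1)*(r)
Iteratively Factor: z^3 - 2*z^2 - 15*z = (z - 5)*(z^2 + 3*z) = z*(z - 5)*(z + 3)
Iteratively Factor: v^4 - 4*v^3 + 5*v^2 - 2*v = (v - 1)*(v^3 - 3*v^2 + 2*v) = (v - 1)^2*(v^2 - 2*v) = (v - 2)*(v - 1)^2*(v)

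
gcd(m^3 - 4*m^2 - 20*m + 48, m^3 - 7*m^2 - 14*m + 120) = m^2 - 2*m - 24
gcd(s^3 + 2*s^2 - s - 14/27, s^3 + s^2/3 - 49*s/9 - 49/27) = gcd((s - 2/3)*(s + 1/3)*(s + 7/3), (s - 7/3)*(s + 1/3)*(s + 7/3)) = s^2 + 8*s/3 + 7/9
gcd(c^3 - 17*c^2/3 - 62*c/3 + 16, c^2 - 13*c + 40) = c - 8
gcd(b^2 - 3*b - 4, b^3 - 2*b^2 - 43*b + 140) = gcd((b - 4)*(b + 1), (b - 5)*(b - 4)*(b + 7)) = b - 4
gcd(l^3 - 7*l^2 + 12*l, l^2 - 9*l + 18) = l - 3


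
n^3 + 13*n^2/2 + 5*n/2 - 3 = (n - 1/2)*(n + 1)*(n + 6)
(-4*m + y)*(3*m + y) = -12*m^2 - m*y + y^2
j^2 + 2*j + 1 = (j + 1)^2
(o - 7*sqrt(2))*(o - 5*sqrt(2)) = o^2 - 12*sqrt(2)*o + 70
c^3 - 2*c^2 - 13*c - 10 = (c - 5)*(c + 1)*(c + 2)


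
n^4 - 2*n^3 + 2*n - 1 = (n - 1)^3*(n + 1)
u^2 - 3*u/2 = u*(u - 3/2)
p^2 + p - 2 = (p - 1)*(p + 2)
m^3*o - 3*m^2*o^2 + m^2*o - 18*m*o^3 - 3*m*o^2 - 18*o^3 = (m - 6*o)*(m + 3*o)*(m*o + o)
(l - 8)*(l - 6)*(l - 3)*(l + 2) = l^4 - 15*l^3 + 56*l^2 + 36*l - 288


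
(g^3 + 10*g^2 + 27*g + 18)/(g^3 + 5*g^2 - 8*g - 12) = (g + 3)/(g - 2)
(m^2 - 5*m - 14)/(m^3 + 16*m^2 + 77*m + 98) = (m - 7)/(m^2 + 14*m + 49)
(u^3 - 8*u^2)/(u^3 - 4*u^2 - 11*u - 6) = u^2*(8 - u)/(-u^3 + 4*u^2 + 11*u + 6)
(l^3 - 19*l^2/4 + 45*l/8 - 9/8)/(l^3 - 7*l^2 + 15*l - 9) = (8*l^2 - 14*l + 3)/(8*(l^2 - 4*l + 3))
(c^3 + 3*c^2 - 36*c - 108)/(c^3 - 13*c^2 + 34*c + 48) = (c^2 + 9*c + 18)/(c^2 - 7*c - 8)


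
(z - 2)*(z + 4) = z^2 + 2*z - 8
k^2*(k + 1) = k^3 + k^2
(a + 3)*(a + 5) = a^2 + 8*a + 15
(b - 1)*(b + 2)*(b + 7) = b^3 + 8*b^2 + 5*b - 14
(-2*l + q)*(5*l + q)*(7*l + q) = -70*l^3 + 11*l^2*q + 10*l*q^2 + q^3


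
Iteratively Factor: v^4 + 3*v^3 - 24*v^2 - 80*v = (v + 4)*(v^3 - v^2 - 20*v) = (v - 5)*(v + 4)*(v^2 + 4*v) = (v - 5)*(v + 4)^2*(v)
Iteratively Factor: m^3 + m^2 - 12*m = (m)*(m^2 + m - 12) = m*(m + 4)*(m - 3)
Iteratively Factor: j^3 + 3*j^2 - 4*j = (j - 1)*(j^2 + 4*j) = j*(j - 1)*(j + 4)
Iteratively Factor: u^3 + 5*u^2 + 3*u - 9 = (u - 1)*(u^2 + 6*u + 9) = (u - 1)*(u + 3)*(u + 3)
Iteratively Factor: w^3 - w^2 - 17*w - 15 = (w - 5)*(w^2 + 4*w + 3) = (w - 5)*(w + 1)*(w + 3)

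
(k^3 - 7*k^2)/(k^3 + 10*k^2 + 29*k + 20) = k^2*(k - 7)/(k^3 + 10*k^2 + 29*k + 20)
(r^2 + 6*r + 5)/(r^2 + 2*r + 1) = (r + 5)/(r + 1)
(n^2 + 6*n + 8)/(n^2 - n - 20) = (n + 2)/(n - 5)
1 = 1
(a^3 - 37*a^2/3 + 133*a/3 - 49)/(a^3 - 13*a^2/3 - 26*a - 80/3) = (-3*a^3 + 37*a^2 - 133*a + 147)/(-3*a^3 + 13*a^2 + 78*a + 80)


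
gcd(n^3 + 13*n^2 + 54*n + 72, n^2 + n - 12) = n + 4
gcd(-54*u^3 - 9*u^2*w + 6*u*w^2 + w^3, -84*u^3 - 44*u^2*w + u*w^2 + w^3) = 6*u + w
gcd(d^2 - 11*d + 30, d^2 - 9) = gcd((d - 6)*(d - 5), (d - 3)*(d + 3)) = 1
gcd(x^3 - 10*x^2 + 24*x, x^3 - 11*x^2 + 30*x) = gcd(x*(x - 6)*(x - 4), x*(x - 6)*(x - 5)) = x^2 - 6*x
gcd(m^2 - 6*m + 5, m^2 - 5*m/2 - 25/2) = m - 5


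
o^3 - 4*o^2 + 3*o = o*(o - 3)*(o - 1)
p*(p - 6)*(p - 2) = p^3 - 8*p^2 + 12*p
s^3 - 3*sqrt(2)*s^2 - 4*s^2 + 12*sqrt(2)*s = s*(s - 4)*(s - 3*sqrt(2))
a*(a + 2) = a^2 + 2*a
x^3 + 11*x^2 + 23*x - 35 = (x - 1)*(x + 5)*(x + 7)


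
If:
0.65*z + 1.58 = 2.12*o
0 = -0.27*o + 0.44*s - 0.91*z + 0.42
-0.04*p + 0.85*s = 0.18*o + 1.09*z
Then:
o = 0.306603773584906*z + 0.745283018867924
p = 19.3171901801029*z - 13.9195433104631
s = 2.25632504288165*z - 0.49721269296741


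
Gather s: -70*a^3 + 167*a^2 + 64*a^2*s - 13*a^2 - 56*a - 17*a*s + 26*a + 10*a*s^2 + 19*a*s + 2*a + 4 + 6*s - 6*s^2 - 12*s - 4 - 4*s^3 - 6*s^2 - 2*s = -70*a^3 + 154*a^2 - 28*a - 4*s^3 + s^2*(10*a - 12) + s*(64*a^2 + 2*a - 8)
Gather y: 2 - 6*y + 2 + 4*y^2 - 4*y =4*y^2 - 10*y + 4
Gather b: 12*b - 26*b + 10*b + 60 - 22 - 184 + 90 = -4*b - 56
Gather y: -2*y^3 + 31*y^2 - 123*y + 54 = -2*y^3 + 31*y^2 - 123*y + 54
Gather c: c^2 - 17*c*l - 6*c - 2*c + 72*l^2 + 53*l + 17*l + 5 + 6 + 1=c^2 + c*(-17*l - 8) + 72*l^2 + 70*l + 12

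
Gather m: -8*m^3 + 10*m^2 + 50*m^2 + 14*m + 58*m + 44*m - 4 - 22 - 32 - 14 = -8*m^3 + 60*m^2 + 116*m - 72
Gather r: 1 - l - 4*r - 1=-l - 4*r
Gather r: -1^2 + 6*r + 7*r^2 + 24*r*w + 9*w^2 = 7*r^2 + r*(24*w + 6) + 9*w^2 - 1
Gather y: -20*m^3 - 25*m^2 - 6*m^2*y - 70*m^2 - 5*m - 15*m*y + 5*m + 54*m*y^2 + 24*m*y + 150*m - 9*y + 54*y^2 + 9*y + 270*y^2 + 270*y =-20*m^3 - 95*m^2 + 150*m + y^2*(54*m + 324) + y*(-6*m^2 + 9*m + 270)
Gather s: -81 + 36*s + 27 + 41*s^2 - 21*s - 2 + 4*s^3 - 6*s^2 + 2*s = 4*s^3 + 35*s^2 + 17*s - 56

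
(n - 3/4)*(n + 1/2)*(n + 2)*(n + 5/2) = n^4 + 17*n^3/4 + 7*n^2/2 - 47*n/16 - 15/8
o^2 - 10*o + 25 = (o - 5)^2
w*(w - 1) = w^2 - w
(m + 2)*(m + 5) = m^2 + 7*m + 10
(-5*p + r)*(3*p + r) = -15*p^2 - 2*p*r + r^2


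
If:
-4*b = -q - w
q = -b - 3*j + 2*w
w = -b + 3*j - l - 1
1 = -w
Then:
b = q/4 - 1/4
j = -5*q/12 - 7/12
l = -3*q/2 - 3/2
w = -1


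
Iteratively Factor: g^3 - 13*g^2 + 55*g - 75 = (g - 5)*(g^2 - 8*g + 15) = (g - 5)^2*(g - 3)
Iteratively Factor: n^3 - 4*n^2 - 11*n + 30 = (n + 3)*(n^2 - 7*n + 10) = (n - 2)*(n + 3)*(n - 5)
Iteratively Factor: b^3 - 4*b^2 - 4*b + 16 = (b - 4)*(b^2 - 4) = (b - 4)*(b - 2)*(b + 2)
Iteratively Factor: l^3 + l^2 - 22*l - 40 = (l - 5)*(l^2 + 6*l + 8) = (l - 5)*(l + 2)*(l + 4)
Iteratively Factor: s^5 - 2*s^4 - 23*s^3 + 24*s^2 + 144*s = (s - 4)*(s^4 + 2*s^3 - 15*s^2 - 36*s) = s*(s - 4)*(s^3 + 2*s^2 - 15*s - 36) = s*(s - 4)*(s + 3)*(s^2 - s - 12) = s*(s - 4)*(s + 3)^2*(s - 4)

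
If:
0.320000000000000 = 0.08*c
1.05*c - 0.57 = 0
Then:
No Solution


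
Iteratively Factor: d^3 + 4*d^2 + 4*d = (d + 2)*(d^2 + 2*d) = (d + 2)^2*(d)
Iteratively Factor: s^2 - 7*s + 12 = (s - 3)*(s - 4)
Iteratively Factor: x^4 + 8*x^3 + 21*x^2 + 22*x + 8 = (x + 4)*(x^3 + 4*x^2 + 5*x + 2) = (x + 1)*(x + 4)*(x^2 + 3*x + 2) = (x + 1)^2*(x + 4)*(x + 2)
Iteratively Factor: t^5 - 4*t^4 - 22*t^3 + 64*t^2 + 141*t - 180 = (t - 5)*(t^4 + t^3 - 17*t^2 - 21*t + 36) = (t - 5)*(t - 4)*(t^3 + 5*t^2 + 3*t - 9) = (t - 5)*(t - 4)*(t + 3)*(t^2 + 2*t - 3) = (t - 5)*(t - 4)*(t + 3)^2*(t - 1)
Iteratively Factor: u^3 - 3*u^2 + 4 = (u - 2)*(u^2 - u - 2) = (u - 2)*(u + 1)*(u - 2)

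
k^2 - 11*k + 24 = (k - 8)*(k - 3)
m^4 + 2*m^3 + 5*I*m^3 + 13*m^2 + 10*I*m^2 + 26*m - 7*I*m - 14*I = (m + 2)*(m - I)^2*(m + 7*I)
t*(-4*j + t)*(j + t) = -4*j^2*t - 3*j*t^2 + t^3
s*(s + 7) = s^2 + 7*s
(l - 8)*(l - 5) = l^2 - 13*l + 40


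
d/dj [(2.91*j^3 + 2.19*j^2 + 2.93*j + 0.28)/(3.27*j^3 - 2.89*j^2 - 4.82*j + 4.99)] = (-3.5527136788005e-15*j^5 - 15.5712*j^4 - 47.2146*j^3 + 38.7278*j^2 + 23.4746*j + 15.9703)/(10.6929*j^6 - 18.9006*j^5 - 23.1707*j^4 + 60.4942*j^3 - 5.6098*j^2 - 48.1036*j + 24.9001)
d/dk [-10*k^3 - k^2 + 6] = 2*k*(-15*k - 1)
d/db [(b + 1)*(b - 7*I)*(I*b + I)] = I*(b + 1)*(3*b + 1 - 14*I)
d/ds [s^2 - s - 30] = 2*s - 1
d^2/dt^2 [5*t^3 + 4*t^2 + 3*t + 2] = 30*t + 8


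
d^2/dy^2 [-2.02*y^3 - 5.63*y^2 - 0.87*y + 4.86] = -12.12*y - 11.26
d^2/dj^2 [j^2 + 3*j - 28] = 2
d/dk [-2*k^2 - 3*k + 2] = -4*k - 3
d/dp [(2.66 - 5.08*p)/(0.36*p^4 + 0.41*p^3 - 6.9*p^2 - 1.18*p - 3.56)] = (5.4864*p^4 + 0.3352*p^3 - 38.3238*p^2 + 36.708*p + 21.2236)/(0.1296*p^8 + 0.2952*p^7 - 4.7999*p^6 - 6.5076*p^5 + 44.0792*p^4 + 13.3648*p^3 + 50.5204*p^2 + 8.4016*p + 12.6736)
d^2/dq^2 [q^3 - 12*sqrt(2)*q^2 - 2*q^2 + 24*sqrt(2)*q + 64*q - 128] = 6*q - 24*sqrt(2) - 4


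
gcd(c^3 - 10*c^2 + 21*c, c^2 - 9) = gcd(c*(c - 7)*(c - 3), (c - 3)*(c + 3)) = c - 3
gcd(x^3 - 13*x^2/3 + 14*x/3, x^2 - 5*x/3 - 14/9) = x - 7/3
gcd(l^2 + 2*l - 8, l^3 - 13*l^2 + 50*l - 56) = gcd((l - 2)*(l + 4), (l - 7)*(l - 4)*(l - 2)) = l - 2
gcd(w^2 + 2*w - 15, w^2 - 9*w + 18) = w - 3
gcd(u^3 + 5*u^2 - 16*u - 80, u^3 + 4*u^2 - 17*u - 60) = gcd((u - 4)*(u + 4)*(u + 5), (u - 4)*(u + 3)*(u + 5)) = u^2 + u - 20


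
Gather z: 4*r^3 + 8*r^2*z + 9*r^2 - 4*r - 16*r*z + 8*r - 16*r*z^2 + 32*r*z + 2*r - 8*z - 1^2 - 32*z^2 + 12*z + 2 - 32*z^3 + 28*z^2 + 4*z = 4*r^3 + 9*r^2 + 6*r - 32*z^3 + z^2*(-16*r - 4) + z*(8*r^2 + 16*r + 8) + 1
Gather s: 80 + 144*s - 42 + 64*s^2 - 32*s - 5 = 64*s^2 + 112*s + 33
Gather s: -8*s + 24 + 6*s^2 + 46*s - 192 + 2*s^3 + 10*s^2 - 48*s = 2*s^3 + 16*s^2 - 10*s - 168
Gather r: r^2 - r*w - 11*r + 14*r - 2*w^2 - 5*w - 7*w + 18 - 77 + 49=r^2 + r*(3 - w) - 2*w^2 - 12*w - 10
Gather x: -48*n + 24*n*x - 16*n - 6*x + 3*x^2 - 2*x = -64*n + 3*x^2 + x*(24*n - 8)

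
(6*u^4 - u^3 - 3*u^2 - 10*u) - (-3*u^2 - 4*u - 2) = 6*u^4 - u^3 - 6*u + 2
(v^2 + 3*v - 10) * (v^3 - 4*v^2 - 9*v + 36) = v^5 - v^4 - 31*v^3 + 49*v^2 + 198*v - 360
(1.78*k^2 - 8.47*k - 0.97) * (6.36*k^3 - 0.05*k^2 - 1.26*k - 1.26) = 11.3208*k^5 - 53.9582*k^4 - 7.9885*k^3 + 8.4779*k^2 + 11.8944*k + 1.2222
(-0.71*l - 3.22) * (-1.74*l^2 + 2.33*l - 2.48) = 1.2354*l^3 + 3.9485*l^2 - 5.7418*l + 7.9856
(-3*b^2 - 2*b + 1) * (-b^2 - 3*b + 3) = 3*b^4 + 11*b^3 - 4*b^2 - 9*b + 3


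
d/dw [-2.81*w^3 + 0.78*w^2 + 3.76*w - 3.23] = -8.43*w^2 + 1.56*w + 3.76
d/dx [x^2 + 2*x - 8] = 2*x + 2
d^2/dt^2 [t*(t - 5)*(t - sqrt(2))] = 6*t - 10 - 2*sqrt(2)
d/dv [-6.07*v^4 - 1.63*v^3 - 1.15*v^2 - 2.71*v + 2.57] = -24.28*v^3 - 4.89*v^2 - 2.3*v - 2.71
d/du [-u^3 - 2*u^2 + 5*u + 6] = -3*u^2 - 4*u + 5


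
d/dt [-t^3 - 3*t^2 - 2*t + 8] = -3*t^2 - 6*t - 2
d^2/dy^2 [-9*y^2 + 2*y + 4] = -18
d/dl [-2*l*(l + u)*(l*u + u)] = 2*u*(-3*l^2 - 2*l*u - 2*l - u)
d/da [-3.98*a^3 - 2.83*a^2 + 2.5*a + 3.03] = -11.94*a^2 - 5.66*a + 2.5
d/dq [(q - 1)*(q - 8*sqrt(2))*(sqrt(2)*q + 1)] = 3*sqrt(2)*q^2 - 30*q - 2*sqrt(2)*q - 8*sqrt(2) + 15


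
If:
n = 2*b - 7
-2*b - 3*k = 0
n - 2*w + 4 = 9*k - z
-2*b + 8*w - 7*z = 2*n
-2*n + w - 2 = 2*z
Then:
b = 19/26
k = -19/39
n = -72/13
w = 64/13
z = 7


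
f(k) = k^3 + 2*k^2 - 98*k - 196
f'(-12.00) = 286.00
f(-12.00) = -460.00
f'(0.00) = -98.00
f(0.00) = -196.00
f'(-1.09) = -98.80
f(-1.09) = -88.10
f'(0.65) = -94.13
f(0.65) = -258.58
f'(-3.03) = -82.58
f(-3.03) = 91.48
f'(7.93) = 122.37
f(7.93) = -348.69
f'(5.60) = 18.48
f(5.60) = -506.46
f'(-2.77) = -86.06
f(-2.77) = 69.55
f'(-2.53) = -88.92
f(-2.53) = 48.55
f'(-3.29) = -78.69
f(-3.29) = 112.46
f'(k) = 3*k^2 + 4*k - 98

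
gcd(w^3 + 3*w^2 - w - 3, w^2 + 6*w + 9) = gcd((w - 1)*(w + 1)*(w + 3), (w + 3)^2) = w + 3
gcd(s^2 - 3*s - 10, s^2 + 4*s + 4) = s + 2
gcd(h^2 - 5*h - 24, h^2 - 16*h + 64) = h - 8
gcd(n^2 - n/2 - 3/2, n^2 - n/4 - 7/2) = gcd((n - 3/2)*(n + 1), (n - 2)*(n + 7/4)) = 1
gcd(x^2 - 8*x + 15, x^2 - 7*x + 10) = x - 5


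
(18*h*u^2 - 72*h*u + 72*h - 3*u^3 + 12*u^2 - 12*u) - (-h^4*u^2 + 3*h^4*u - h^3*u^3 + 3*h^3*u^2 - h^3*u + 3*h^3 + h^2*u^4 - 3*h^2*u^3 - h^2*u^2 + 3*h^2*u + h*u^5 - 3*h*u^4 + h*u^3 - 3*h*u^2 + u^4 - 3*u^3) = h^4*u^2 - 3*h^4*u + h^3*u^3 - 3*h^3*u^2 + h^3*u - 3*h^3 - h^2*u^4 + 3*h^2*u^3 + h^2*u^2 - 3*h^2*u - h*u^5 + 3*h*u^4 - h*u^3 + 21*h*u^2 - 72*h*u + 72*h - u^4 + 12*u^2 - 12*u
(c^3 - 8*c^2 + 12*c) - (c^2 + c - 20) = c^3 - 9*c^2 + 11*c + 20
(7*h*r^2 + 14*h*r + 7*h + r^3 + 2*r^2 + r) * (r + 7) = 7*h*r^3 + 63*h*r^2 + 105*h*r + 49*h + r^4 + 9*r^3 + 15*r^2 + 7*r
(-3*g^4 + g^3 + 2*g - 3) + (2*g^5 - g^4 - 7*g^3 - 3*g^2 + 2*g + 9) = 2*g^5 - 4*g^4 - 6*g^3 - 3*g^2 + 4*g + 6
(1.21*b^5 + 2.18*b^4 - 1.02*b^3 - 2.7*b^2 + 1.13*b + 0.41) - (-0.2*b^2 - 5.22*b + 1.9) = 1.21*b^5 + 2.18*b^4 - 1.02*b^3 - 2.5*b^2 + 6.35*b - 1.49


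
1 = 1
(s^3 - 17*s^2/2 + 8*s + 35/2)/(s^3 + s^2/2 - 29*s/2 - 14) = (2*s^2 - 19*s + 35)/(2*s^2 - s - 28)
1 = 1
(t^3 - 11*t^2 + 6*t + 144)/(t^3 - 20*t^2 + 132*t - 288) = (t + 3)/(t - 6)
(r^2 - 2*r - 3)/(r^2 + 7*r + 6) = (r - 3)/(r + 6)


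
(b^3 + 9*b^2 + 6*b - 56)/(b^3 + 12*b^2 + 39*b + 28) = (b - 2)/(b + 1)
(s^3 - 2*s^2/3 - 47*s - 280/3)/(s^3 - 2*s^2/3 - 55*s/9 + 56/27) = 9*(s^2 - 3*s - 40)/(9*s^2 - 27*s + 8)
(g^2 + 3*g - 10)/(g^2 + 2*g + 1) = (g^2 + 3*g - 10)/(g^2 + 2*g + 1)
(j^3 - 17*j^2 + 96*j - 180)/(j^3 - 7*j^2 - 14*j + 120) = (j - 6)/(j + 4)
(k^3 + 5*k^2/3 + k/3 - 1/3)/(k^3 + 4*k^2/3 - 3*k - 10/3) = (3*k^2 + 2*k - 1)/(3*k^2 + k - 10)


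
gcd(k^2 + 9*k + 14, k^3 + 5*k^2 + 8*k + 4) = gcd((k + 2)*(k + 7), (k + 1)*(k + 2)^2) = k + 2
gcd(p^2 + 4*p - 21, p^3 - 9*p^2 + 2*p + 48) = p - 3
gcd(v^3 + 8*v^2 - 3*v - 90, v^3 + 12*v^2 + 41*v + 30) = v^2 + 11*v + 30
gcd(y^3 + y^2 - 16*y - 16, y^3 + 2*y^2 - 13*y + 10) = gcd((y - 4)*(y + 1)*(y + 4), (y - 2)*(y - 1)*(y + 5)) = 1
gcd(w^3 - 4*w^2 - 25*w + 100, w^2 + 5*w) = w + 5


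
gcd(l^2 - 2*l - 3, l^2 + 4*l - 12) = 1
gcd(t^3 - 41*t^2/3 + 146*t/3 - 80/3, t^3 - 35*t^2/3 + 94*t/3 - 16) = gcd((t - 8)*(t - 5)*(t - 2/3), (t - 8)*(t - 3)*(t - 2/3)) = t^2 - 26*t/3 + 16/3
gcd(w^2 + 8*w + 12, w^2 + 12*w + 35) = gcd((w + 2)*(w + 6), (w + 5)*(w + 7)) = 1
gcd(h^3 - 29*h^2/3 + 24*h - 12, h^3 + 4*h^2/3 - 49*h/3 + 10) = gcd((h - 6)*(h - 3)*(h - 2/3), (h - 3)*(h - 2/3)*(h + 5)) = h^2 - 11*h/3 + 2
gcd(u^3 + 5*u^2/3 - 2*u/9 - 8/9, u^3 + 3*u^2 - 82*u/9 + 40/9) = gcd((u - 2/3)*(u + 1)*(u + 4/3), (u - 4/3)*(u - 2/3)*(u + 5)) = u - 2/3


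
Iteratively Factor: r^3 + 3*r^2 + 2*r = (r + 1)*(r^2 + 2*r) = (r + 1)*(r + 2)*(r)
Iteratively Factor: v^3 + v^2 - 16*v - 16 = (v + 4)*(v^2 - 3*v - 4) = (v + 1)*(v + 4)*(v - 4)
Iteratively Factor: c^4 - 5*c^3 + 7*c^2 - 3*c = (c - 1)*(c^3 - 4*c^2 + 3*c) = (c - 3)*(c - 1)*(c^2 - c) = (c - 3)*(c - 1)^2*(c)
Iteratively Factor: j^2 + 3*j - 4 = (j + 4)*(j - 1)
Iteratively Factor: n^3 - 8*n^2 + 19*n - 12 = (n - 1)*(n^2 - 7*n + 12) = (n - 3)*(n - 1)*(n - 4)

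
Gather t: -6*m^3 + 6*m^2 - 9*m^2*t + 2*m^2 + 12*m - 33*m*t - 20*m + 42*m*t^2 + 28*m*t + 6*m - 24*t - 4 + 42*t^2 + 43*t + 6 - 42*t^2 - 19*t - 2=-6*m^3 + 8*m^2 + 42*m*t^2 - 2*m + t*(-9*m^2 - 5*m)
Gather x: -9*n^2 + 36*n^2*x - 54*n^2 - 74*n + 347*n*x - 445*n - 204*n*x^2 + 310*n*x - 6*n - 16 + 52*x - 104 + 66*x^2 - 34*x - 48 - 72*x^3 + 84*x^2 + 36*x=-63*n^2 - 525*n - 72*x^3 + x^2*(150 - 204*n) + x*(36*n^2 + 657*n + 54) - 168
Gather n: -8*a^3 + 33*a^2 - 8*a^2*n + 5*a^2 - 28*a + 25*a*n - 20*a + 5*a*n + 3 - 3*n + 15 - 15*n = -8*a^3 + 38*a^2 - 48*a + n*(-8*a^2 + 30*a - 18) + 18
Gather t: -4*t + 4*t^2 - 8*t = 4*t^2 - 12*t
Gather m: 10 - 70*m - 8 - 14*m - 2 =-84*m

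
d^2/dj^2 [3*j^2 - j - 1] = 6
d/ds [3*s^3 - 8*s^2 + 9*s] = 9*s^2 - 16*s + 9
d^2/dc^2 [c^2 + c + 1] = 2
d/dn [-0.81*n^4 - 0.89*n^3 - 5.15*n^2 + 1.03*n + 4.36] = -3.24*n^3 - 2.67*n^2 - 10.3*n + 1.03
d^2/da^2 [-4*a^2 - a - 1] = -8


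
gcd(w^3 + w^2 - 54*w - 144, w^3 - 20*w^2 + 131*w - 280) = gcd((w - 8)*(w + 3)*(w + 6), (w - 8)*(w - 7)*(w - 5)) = w - 8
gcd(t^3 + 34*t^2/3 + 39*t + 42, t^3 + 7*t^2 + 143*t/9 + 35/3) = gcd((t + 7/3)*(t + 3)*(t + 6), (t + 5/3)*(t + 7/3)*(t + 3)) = t^2 + 16*t/3 + 7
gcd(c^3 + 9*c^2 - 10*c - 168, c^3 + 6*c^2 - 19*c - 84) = c^2 + 3*c - 28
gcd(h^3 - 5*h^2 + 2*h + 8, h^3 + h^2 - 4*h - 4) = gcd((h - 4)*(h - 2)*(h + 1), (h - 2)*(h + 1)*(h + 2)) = h^2 - h - 2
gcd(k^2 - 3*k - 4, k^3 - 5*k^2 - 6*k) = k + 1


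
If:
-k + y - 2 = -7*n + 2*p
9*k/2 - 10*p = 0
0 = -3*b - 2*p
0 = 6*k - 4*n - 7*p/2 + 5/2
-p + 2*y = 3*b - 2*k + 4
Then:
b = 210/739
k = -700/739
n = -625/1478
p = -315/739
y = 4671/1478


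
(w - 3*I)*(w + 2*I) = w^2 - I*w + 6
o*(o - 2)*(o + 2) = o^3 - 4*o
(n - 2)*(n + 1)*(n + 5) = n^3 + 4*n^2 - 7*n - 10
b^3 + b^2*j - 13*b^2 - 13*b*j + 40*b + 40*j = (b - 8)*(b - 5)*(b + j)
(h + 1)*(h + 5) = h^2 + 6*h + 5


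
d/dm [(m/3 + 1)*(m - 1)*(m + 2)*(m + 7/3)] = 4*m^3/3 + 19*m^2/3 + 62*m/9 - 11/9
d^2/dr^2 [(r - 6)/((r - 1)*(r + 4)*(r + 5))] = 2*(3*r^5 - 12*r^4 - 331*r^3 - 1230*r^2 - 1464*r - 1466)/(r^9 + 24*r^8 + 225*r^7 + 980*r^6 + 1515*r^5 - 2256*r^4 - 8029*r^3 + 2340*r^2 + 13200*r - 8000)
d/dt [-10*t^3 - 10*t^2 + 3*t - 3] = -30*t^2 - 20*t + 3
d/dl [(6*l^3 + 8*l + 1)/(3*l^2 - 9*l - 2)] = (18*l^4 - 108*l^3 - 60*l^2 - 6*l - 7)/(9*l^4 - 54*l^3 + 69*l^2 + 36*l + 4)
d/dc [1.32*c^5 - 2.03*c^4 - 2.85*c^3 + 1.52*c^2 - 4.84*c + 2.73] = 6.6*c^4 - 8.12*c^3 - 8.55*c^2 + 3.04*c - 4.84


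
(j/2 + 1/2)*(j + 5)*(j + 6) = j^3/2 + 6*j^2 + 41*j/2 + 15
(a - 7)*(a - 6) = a^2 - 13*a + 42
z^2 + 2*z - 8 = (z - 2)*(z + 4)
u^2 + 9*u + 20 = (u + 4)*(u + 5)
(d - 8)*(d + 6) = d^2 - 2*d - 48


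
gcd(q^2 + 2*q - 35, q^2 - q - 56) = q + 7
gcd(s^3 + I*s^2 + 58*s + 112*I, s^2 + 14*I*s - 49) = s + 7*I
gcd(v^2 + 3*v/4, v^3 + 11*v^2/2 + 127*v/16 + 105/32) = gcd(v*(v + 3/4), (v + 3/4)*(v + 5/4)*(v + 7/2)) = v + 3/4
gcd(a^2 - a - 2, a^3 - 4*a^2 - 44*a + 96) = a - 2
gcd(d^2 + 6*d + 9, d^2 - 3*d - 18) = d + 3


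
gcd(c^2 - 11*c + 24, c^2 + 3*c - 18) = c - 3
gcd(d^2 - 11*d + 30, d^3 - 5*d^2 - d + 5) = d - 5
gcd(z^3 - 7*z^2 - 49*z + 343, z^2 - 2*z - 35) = z - 7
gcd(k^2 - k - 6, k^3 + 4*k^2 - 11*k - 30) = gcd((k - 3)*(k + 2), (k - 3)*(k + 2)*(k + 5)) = k^2 - k - 6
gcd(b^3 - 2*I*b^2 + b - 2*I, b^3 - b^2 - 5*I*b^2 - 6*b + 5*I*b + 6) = b - 2*I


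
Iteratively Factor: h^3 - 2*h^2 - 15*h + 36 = (h - 3)*(h^2 + h - 12) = (h - 3)*(h + 4)*(h - 3)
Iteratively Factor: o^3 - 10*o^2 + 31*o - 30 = (o - 3)*(o^2 - 7*o + 10) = (o - 3)*(o - 2)*(o - 5)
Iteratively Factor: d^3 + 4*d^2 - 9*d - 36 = (d - 3)*(d^2 + 7*d + 12) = (d - 3)*(d + 4)*(d + 3)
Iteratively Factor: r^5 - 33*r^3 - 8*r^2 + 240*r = (r - 5)*(r^4 + 5*r^3 - 8*r^2 - 48*r) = (r - 5)*(r - 3)*(r^3 + 8*r^2 + 16*r) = r*(r - 5)*(r - 3)*(r^2 + 8*r + 16) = r*(r - 5)*(r - 3)*(r + 4)*(r + 4)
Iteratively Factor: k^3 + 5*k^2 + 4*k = (k)*(k^2 + 5*k + 4) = k*(k + 4)*(k + 1)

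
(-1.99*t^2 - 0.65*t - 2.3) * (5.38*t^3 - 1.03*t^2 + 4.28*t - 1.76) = -10.7062*t^5 - 1.4473*t^4 - 20.2217*t^3 + 3.0894*t^2 - 8.7*t + 4.048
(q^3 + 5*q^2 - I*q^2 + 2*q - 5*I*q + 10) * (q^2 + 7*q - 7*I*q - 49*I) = q^5 + 12*q^4 - 8*I*q^4 + 30*q^3 - 96*I*q^3 - 60*q^2 - 294*I*q^2 - 175*q - 168*I*q - 490*I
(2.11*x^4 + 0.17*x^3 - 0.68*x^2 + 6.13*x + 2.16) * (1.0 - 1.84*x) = -3.8824*x^5 + 1.7972*x^4 + 1.4212*x^3 - 11.9592*x^2 + 2.1556*x + 2.16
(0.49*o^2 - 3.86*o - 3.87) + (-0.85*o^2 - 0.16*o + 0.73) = -0.36*o^2 - 4.02*o - 3.14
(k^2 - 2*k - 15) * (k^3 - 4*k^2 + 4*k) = k^5 - 6*k^4 - 3*k^3 + 52*k^2 - 60*k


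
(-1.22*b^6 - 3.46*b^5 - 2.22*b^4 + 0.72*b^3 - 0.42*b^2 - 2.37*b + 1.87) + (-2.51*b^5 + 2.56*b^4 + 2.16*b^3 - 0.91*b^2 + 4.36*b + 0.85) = -1.22*b^6 - 5.97*b^5 + 0.34*b^4 + 2.88*b^3 - 1.33*b^2 + 1.99*b + 2.72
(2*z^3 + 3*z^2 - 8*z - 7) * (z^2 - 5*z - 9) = 2*z^5 - 7*z^4 - 41*z^3 + 6*z^2 + 107*z + 63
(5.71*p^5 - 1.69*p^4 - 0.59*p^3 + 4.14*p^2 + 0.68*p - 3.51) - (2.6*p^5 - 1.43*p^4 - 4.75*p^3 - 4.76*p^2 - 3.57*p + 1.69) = 3.11*p^5 - 0.26*p^4 + 4.16*p^3 + 8.9*p^2 + 4.25*p - 5.2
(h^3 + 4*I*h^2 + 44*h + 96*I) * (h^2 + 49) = h^5 + 4*I*h^4 + 93*h^3 + 292*I*h^2 + 2156*h + 4704*I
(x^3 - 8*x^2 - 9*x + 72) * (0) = 0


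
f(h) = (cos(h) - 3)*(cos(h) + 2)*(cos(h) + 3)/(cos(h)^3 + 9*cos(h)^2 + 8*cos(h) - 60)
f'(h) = (cos(h) - 3)*(cos(h) + 2)*(cos(h) + 3)*(3*sin(h)*cos(h)^2 + 18*sin(h)*cos(h) + 8*sin(h))/(cos(h)^3 + 9*cos(h)^2 + 8*cos(h) - 60)^2 - (cos(h) - 3)*(cos(h) + 2)*sin(h)/(cos(h)^3 + 9*cos(h)^2 + 8*cos(h) - 60) - (cos(h) - 3)*(cos(h) + 3)*sin(h)/(cos(h)^3 + 9*cos(h)^2 + 8*cos(h) - 60) - (cos(h) + 2)*(cos(h) + 3)*sin(h)/(cos(h)^3 + 9*cos(h)^2 + 8*cos(h) - 60) = (-7*cos(h)^4 - 34*cos(h)^3 + 29*cos(h)^2 - 84*cos(h) - 684)*sin(h)/((cos(h) - 2)^2*(cos(h) + 5)^2*(cos(h) + 6)^2)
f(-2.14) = 0.21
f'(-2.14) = 0.14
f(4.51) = 0.26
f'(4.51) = 0.17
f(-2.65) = 0.15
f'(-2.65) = 0.07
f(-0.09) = 0.57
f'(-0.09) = 0.04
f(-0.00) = 0.57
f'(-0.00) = 0.00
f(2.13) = 0.21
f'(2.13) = -0.14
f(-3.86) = 0.17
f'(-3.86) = -0.10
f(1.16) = 0.38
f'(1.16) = -0.21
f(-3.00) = 0.13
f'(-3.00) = 0.02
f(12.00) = 0.51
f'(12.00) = 0.19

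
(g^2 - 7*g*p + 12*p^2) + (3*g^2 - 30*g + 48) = 4*g^2 - 7*g*p - 30*g + 12*p^2 + 48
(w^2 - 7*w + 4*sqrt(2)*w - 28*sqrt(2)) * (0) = 0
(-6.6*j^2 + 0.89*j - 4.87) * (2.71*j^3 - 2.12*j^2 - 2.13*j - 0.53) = -17.886*j^5 + 16.4039*j^4 - 1.0265*j^3 + 11.9267*j^2 + 9.9014*j + 2.5811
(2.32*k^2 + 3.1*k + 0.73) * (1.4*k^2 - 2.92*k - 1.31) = 3.248*k^4 - 2.4344*k^3 - 11.0692*k^2 - 6.1926*k - 0.9563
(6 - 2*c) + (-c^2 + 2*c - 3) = 3 - c^2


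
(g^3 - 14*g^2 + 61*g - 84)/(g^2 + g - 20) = (g^2 - 10*g + 21)/(g + 5)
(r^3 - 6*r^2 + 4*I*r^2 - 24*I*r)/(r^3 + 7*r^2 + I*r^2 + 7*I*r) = (r^2 + r*(-6 + 4*I) - 24*I)/(r^2 + r*(7 + I) + 7*I)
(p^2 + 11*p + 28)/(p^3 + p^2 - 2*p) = (p^2 + 11*p + 28)/(p*(p^2 + p - 2))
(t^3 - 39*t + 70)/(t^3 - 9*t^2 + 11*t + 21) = (t^3 - 39*t + 70)/(t^3 - 9*t^2 + 11*t + 21)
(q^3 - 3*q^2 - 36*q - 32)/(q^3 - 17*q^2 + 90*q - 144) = (q^2 + 5*q + 4)/(q^2 - 9*q + 18)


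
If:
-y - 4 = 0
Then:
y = -4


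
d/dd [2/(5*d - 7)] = -10/(5*d - 7)^2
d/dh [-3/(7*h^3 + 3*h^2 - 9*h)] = 9*(7*h^2 + 2*h - 3)/(h^2*(7*h^2 + 3*h - 9)^2)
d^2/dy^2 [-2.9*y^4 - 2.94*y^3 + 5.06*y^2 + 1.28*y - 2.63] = -34.8*y^2 - 17.64*y + 10.12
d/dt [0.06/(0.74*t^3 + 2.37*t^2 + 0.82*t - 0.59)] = (-0.1332*t^2 - 0.2844*t - 0.0492)/(0.74*t^3 + 2.37*t^2 + 0.82*t - 0.59)^2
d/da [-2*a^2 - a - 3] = -4*a - 1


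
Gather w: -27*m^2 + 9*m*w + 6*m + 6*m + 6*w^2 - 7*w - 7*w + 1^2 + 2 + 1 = -27*m^2 + 12*m + 6*w^2 + w*(9*m - 14) + 4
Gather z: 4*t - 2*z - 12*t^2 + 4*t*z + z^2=-12*t^2 + 4*t + z^2 + z*(4*t - 2)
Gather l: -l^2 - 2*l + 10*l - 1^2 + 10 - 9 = -l^2 + 8*l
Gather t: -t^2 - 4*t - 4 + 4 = -t^2 - 4*t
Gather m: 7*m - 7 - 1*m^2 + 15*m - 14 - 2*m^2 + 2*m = -3*m^2 + 24*m - 21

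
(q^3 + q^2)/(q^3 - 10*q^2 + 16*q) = q*(q + 1)/(q^2 - 10*q + 16)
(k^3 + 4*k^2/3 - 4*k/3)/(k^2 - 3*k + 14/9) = 3*k*(k + 2)/(3*k - 7)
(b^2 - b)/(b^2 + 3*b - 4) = b/(b + 4)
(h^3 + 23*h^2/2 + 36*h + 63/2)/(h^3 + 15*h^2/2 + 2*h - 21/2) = (h + 3)/(h - 1)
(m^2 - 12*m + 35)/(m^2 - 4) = (m^2 - 12*m + 35)/(m^2 - 4)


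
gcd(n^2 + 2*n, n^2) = n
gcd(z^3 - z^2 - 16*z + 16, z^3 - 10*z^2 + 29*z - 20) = z^2 - 5*z + 4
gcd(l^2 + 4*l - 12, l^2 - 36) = l + 6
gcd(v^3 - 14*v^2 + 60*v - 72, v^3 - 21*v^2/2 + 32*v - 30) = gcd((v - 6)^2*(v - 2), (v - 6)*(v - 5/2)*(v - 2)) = v^2 - 8*v + 12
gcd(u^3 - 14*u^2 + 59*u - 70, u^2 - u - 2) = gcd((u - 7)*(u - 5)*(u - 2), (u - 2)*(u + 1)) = u - 2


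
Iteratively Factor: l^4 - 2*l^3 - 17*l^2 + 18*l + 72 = (l - 3)*(l^3 + l^2 - 14*l - 24) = (l - 3)*(l + 3)*(l^2 - 2*l - 8) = (l - 4)*(l - 3)*(l + 3)*(l + 2)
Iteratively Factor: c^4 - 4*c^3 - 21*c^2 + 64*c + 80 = (c + 1)*(c^3 - 5*c^2 - 16*c + 80) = (c - 4)*(c + 1)*(c^2 - c - 20) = (c - 4)*(c + 1)*(c + 4)*(c - 5)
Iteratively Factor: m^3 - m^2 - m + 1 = (m + 1)*(m^2 - 2*m + 1) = (m - 1)*(m + 1)*(m - 1)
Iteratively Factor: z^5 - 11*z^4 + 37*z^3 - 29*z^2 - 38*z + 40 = (z + 1)*(z^4 - 12*z^3 + 49*z^2 - 78*z + 40) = (z - 5)*(z + 1)*(z^3 - 7*z^2 + 14*z - 8) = (z - 5)*(z - 1)*(z + 1)*(z^2 - 6*z + 8) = (z - 5)*(z - 4)*(z - 1)*(z + 1)*(z - 2)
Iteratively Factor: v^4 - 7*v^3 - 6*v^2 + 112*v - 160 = (v - 2)*(v^3 - 5*v^2 - 16*v + 80) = (v - 5)*(v - 2)*(v^2 - 16) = (v - 5)*(v - 2)*(v + 4)*(v - 4)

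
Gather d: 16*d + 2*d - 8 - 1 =18*d - 9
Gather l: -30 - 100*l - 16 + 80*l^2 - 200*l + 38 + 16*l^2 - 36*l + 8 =96*l^2 - 336*l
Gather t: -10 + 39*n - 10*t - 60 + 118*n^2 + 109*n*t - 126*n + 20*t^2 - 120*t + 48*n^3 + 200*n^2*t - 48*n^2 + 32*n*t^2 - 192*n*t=48*n^3 + 70*n^2 - 87*n + t^2*(32*n + 20) + t*(200*n^2 - 83*n - 130) - 70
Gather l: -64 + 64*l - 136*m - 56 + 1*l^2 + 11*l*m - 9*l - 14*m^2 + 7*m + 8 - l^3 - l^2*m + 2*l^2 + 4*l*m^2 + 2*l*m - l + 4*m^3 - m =-l^3 + l^2*(3 - m) + l*(4*m^2 + 13*m + 54) + 4*m^3 - 14*m^2 - 130*m - 112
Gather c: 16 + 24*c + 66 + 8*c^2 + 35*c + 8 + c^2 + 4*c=9*c^2 + 63*c + 90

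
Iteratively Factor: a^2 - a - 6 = (a - 3)*(a + 2)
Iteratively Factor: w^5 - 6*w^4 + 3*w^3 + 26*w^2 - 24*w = (w - 1)*(w^4 - 5*w^3 - 2*w^2 + 24*w) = w*(w - 1)*(w^3 - 5*w^2 - 2*w + 24) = w*(w - 4)*(w - 1)*(w^2 - w - 6) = w*(w - 4)*(w - 3)*(w - 1)*(w + 2)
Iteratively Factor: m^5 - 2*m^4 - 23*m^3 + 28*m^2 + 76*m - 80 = (m + 4)*(m^4 - 6*m^3 + m^2 + 24*m - 20) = (m - 2)*(m + 4)*(m^3 - 4*m^2 - 7*m + 10) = (m - 2)*(m - 1)*(m + 4)*(m^2 - 3*m - 10) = (m - 5)*(m - 2)*(m - 1)*(m + 4)*(m + 2)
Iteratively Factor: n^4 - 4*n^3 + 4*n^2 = (n - 2)*(n^3 - 2*n^2) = (n - 2)^2*(n^2) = n*(n - 2)^2*(n)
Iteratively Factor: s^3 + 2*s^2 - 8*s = (s - 2)*(s^2 + 4*s) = s*(s - 2)*(s + 4)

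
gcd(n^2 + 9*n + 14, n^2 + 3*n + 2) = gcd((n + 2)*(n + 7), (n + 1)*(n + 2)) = n + 2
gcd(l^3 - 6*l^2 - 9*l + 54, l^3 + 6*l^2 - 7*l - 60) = l - 3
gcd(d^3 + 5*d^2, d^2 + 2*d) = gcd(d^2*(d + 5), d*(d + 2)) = d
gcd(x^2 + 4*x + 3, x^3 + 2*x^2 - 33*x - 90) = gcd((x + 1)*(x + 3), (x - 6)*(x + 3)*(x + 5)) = x + 3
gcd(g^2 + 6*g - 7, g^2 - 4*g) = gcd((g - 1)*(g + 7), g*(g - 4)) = 1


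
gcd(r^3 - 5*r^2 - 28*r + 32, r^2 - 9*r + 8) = r^2 - 9*r + 8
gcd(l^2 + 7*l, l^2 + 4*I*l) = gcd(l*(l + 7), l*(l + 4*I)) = l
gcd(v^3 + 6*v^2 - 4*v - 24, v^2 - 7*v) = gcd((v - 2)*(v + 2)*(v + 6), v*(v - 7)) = 1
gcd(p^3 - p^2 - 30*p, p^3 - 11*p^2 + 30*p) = p^2 - 6*p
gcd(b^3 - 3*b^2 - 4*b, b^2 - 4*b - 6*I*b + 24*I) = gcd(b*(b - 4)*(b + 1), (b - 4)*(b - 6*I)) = b - 4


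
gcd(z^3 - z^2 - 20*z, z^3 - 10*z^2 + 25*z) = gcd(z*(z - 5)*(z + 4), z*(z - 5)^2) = z^2 - 5*z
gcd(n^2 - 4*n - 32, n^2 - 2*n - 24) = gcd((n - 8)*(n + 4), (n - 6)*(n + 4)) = n + 4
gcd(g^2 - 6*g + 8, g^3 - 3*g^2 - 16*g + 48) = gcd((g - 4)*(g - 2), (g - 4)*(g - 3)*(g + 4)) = g - 4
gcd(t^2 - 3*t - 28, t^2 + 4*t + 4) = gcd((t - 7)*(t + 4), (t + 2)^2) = 1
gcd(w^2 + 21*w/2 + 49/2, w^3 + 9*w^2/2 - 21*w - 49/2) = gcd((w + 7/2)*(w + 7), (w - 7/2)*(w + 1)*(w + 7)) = w + 7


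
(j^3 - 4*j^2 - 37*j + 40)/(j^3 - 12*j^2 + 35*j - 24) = (j + 5)/(j - 3)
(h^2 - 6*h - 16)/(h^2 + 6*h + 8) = (h - 8)/(h + 4)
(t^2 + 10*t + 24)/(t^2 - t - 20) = (t + 6)/(t - 5)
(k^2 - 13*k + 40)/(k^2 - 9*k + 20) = (k - 8)/(k - 4)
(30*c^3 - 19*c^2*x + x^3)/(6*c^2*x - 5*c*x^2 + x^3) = (5*c + x)/x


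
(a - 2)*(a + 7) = a^2 + 5*a - 14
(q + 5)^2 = q^2 + 10*q + 25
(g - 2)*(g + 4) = g^2 + 2*g - 8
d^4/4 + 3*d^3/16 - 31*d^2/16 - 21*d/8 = d*(d/4 + 1/2)*(d - 3)*(d + 7/4)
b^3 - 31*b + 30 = (b - 5)*(b - 1)*(b + 6)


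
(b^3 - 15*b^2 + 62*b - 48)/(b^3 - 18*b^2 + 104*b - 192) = (b - 1)/(b - 4)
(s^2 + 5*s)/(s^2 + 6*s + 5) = s/(s + 1)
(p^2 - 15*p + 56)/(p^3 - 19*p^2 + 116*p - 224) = 1/(p - 4)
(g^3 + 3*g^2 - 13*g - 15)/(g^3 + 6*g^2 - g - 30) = (g^2 - 2*g - 3)/(g^2 + g - 6)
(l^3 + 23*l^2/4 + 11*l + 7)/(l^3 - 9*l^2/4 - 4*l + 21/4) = (l^2 + 4*l + 4)/(l^2 - 4*l + 3)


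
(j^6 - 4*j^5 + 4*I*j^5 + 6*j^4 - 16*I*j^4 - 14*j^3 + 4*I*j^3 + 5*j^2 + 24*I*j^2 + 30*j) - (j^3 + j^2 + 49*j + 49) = j^6 - 4*j^5 + 4*I*j^5 + 6*j^4 - 16*I*j^4 - 15*j^3 + 4*I*j^3 + 4*j^2 + 24*I*j^2 - 19*j - 49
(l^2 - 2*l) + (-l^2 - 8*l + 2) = 2 - 10*l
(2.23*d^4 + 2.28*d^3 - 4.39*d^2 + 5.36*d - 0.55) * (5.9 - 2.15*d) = -4.7945*d^5 + 8.255*d^4 + 22.8905*d^3 - 37.425*d^2 + 32.8065*d - 3.245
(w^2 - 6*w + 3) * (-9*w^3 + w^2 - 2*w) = -9*w^5 + 55*w^4 - 35*w^3 + 15*w^2 - 6*w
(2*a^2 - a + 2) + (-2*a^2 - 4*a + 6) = 8 - 5*a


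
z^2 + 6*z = z*(z + 6)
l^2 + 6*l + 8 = (l + 2)*(l + 4)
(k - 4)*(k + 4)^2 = k^3 + 4*k^2 - 16*k - 64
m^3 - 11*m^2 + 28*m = m*(m - 7)*(m - 4)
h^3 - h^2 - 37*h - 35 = (h - 7)*(h + 1)*(h + 5)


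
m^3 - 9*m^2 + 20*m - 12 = (m - 6)*(m - 2)*(m - 1)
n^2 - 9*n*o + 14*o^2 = (n - 7*o)*(n - 2*o)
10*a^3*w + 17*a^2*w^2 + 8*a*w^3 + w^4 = w*(a + w)*(2*a + w)*(5*a + w)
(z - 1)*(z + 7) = z^2 + 6*z - 7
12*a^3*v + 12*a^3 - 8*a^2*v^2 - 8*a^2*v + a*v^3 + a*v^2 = (-6*a + v)*(-2*a + v)*(a*v + a)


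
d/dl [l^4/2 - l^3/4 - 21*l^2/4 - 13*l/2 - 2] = 2*l^3 - 3*l^2/4 - 21*l/2 - 13/2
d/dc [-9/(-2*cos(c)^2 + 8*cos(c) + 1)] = 36*(cos(c) - 2)*sin(c)/(8*cos(c) - cos(2*c))^2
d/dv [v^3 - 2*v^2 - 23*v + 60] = 3*v^2 - 4*v - 23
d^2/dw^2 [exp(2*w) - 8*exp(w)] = 4*(exp(w) - 2)*exp(w)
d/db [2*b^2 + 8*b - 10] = 4*b + 8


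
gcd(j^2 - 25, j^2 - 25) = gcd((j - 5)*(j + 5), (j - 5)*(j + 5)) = j^2 - 25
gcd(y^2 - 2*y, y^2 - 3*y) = y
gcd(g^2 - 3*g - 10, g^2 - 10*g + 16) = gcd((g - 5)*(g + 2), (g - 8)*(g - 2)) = 1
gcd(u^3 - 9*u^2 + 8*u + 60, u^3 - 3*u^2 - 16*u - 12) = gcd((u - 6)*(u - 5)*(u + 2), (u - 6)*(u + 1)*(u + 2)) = u^2 - 4*u - 12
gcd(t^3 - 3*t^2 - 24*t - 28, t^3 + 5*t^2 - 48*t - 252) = t - 7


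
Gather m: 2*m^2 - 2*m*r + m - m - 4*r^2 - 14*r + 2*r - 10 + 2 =2*m^2 - 2*m*r - 4*r^2 - 12*r - 8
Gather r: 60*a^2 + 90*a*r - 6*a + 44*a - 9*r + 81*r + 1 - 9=60*a^2 + 38*a + r*(90*a + 72) - 8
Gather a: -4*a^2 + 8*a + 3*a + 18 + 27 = -4*a^2 + 11*a + 45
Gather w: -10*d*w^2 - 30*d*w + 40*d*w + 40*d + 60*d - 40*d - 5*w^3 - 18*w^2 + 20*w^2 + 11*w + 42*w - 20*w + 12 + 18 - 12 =60*d - 5*w^3 + w^2*(2 - 10*d) + w*(10*d + 33) + 18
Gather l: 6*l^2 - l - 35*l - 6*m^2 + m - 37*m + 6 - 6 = 6*l^2 - 36*l - 6*m^2 - 36*m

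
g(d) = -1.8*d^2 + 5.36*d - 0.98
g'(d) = 5.36 - 3.6*d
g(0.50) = 1.25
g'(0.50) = 3.56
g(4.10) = -9.26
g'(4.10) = -9.40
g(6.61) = -44.20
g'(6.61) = -18.44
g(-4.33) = -57.94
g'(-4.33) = 20.95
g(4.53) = -13.64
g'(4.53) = -10.95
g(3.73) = -6.03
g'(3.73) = -8.07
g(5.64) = -28.01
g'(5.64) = -14.94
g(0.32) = 0.55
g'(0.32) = 4.21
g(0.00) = -0.98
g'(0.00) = 5.36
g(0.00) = -0.98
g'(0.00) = 5.36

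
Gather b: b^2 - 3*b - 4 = b^2 - 3*b - 4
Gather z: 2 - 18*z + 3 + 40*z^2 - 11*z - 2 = 40*z^2 - 29*z + 3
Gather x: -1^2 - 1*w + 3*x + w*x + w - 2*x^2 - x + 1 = -2*x^2 + x*(w + 2)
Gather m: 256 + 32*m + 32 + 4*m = 36*m + 288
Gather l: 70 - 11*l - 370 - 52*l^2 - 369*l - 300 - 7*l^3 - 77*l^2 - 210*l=-7*l^3 - 129*l^2 - 590*l - 600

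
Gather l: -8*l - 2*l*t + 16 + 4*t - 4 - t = l*(-2*t - 8) + 3*t + 12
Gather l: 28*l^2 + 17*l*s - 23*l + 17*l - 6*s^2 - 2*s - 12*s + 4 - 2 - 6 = 28*l^2 + l*(17*s - 6) - 6*s^2 - 14*s - 4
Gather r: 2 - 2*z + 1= 3 - 2*z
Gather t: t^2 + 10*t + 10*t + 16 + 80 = t^2 + 20*t + 96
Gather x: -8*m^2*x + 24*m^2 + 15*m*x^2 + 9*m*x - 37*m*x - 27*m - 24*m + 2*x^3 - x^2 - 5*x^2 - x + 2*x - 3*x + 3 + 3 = 24*m^2 - 51*m + 2*x^3 + x^2*(15*m - 6) + x*(-8*m^2 - 28*m - 2) + 6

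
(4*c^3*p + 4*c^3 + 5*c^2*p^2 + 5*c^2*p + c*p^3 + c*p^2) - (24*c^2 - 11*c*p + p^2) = 4*c^3*p + 4*c^3 + 5*c^2*p^2 + 5*c^2*p - 24*c^2 + c*p^3 + c*p^2 + 11*c*p - p^2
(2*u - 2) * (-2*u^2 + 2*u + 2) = -4*u^3 + 8*u^2 - 4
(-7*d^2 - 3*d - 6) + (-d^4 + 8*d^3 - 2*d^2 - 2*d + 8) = -d^4 + 8*d^3 - 9*d^2 - 5*d + 2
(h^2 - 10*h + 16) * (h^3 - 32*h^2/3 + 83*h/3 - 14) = h^5 - 62*h^4/3 + 451*h^3/3 - 1384*h^2/3 + 1748*h/3 - 224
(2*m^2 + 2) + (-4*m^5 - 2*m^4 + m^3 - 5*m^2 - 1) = -4*m^5 - 2*m^4 + m^3 - 3*m^2 + 1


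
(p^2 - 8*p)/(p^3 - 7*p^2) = (p - 8)/(p*(p - 7))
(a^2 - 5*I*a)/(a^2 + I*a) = (a - 5*I)/(a + I)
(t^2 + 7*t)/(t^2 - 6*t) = (t + 7)/(t - 6)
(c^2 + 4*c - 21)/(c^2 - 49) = (c - 3)/(c - 7)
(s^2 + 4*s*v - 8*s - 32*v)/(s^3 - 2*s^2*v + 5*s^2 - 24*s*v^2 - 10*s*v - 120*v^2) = (s - 8)/(s^2 - 6*s*v + 5*s - 30*v)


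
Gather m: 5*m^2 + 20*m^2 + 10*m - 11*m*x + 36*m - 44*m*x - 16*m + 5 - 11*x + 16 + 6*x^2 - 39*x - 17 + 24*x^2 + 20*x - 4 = 25*m^2 + m*(30 - 55*x) + 30*x^2 - 30*x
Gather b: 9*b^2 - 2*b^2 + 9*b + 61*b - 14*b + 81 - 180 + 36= 7*b^2 + 56*b - 63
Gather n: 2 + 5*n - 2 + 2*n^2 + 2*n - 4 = 2*n^2 + 7*n - 4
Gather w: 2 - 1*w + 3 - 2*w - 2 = 3 - 3*w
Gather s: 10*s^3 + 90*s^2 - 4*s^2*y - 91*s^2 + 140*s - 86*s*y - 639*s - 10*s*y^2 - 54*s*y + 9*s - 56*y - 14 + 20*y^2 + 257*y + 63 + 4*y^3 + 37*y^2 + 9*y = 10*s^3 + s^2*(-4*y - 1) + s*(-10*y^2 - 140*y - 490) + 4*y^3 + 57*y^2 + 210*y + 49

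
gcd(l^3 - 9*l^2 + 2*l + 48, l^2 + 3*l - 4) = 1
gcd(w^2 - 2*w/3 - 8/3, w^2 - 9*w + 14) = w - 2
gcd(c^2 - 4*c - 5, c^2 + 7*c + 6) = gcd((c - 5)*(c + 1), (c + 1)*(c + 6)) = c + 1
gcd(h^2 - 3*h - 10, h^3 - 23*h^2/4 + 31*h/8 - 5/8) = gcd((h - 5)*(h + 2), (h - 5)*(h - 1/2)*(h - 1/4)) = h - 5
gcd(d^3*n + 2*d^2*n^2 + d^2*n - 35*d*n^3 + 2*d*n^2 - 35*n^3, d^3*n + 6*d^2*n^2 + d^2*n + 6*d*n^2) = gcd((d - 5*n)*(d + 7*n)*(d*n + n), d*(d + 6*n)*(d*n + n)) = d*n + n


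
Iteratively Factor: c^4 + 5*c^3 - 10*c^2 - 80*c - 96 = (c - 4)*(c^3 + 9*c^2 + 26*c + 24) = (c - 4)*(c + 2)*(c^2 + 7*c + 12) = (c - 4)*(c + 2)*(c + 3)*(c + 4)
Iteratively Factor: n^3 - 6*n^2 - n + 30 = (n - 5)*(n^2 - n - 6) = (n - 5)*(n - 3)*(n + 2)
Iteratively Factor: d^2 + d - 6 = (d + 3)*(d - 2)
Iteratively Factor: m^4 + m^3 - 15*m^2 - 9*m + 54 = (m + 3)*(m^3 - 2*m^2 - 9*m + 18) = (m - 2)*(m + 3)*(m^2 - 9) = (m - 2)*(m + 3)^2*(m - 3)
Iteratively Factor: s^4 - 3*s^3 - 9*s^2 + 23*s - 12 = (s - 1)*(s^3 - 2*s^2 - 11*s + 12) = (s - 1)^2*(s^2 - s - 12) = (s - 4)*(s - 1)^2*(s + 3)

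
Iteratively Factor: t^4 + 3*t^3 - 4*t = (t - 1)*(t^3 + 4*t^2 + 4*t) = (t - 1)*(t + 2)*(t^2 + 2*t) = (t - 1)*(t + 2)^2*(t)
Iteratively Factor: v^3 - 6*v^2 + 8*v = (v)*(v^2 - 6*v + 8) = v*(v - 2)*(v - 4)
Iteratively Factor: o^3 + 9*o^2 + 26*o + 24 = (o + 3)*(o^2 + 6*o + 8) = (o + 2)*(o + 3)*(o + 4)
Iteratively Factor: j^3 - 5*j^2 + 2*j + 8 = (j - 4)*(j^2 - j - 2) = (j - 4)*(j + 1)*(j - 2)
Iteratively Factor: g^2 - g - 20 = (g + 4)*(g - 5)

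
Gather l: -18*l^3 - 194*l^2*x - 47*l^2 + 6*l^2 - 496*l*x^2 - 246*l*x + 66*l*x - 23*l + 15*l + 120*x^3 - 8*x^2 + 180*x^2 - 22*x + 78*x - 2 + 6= -18*l^3 + l^2*(-194*x - 41) + l*(-496*x^2 - 180*x - 8) + 120*x^3 + 172*x^2 + 56*x + 4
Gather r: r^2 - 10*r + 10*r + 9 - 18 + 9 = r^2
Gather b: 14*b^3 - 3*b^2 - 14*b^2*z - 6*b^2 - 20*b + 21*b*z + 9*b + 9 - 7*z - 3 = 14*b^3 + b^2*(-14*z - 9) + b*(21*z - 11) - 7*z + 6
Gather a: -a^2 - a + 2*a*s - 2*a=-a^2 + a*(2*s - 3)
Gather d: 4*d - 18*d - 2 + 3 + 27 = 28 - 14*d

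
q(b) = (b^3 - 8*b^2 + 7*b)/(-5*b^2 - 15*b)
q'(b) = (10*b + 15)*(b^3 - 8*b^2 + 7*b)/(-5*b^2 - 15*b)^2 + (3*b^2 - 16*b + 7)/(-5*b^2 - 15*b)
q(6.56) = 0.05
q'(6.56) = -0.11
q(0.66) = -0.12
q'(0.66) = 0.40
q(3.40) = 0.27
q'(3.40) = -0.00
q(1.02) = 0.01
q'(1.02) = 0.30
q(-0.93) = -1.48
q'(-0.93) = 1.67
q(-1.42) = -2.58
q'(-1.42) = 3.00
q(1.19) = 0.05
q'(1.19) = 0.26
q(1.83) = 0.18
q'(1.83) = 0.14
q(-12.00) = 5.49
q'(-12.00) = -0.10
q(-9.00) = 5.33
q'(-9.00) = 0.02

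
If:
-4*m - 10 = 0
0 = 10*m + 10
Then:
No Solution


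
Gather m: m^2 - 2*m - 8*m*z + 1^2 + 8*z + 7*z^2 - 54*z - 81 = m^2 + m*(-8*z - 2) + 7*z^2 - 46*z - 80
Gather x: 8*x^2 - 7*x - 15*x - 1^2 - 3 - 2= 8*x^2 - 22*x - 6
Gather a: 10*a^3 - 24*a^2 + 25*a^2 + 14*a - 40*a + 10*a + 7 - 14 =10*a^3 + a^2 - 16*a - 7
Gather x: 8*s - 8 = 8*s - 8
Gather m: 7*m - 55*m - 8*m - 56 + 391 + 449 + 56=840 - 56*m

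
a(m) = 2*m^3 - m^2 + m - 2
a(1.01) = 0.05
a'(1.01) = 5.10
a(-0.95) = -5.57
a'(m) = 6*m^2 - 2*m + 1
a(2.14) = 15.16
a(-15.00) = -6992.00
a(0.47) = -1.54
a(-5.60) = -390.19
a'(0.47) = 1.39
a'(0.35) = 1.04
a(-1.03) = -6.28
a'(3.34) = 61.25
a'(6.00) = 205.00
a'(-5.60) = 200.36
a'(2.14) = 24.20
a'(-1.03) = 9.43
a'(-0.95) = 8.32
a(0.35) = -1.69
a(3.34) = 64.70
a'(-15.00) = 1381.00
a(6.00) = 400.00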